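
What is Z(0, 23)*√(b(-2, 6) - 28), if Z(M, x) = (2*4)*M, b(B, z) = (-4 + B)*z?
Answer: 0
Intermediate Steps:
b(B, z) = z*(-4 + B)
Z(M, x) = 8*M
Z(0, 23)*√(b(-2, 6) - 28) = (8*0)*√(6*(-4 - 2) - 28) = 0*√(6*(-6) - 28) = 0*√(-36 - 28) = 0*√(-64) = 0*(8*I) = 0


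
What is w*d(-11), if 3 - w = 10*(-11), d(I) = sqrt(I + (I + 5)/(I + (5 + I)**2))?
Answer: 113*I*sqrt(281)/5 ≈ 378.85*I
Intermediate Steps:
d(I) = sqrt(I + (5 + I)/(I + (5 + I)**2))
w = 113 (w = 3 - 10*(-11) = 3 - 1*(-110) = 3 + 110 = 113)
w*d(-11) = 113*sqrt((5 - 11 - 11*(-11 + (5 - 11)**2))/(-11 + (5 - 11)**2)) = 113*sqrt((5 - 11 - 11*(-11 + (-6)**2))/(-11 + (-6)**2)) = 113*sqrt((5 - 11 - 11*(-11 + 36))/(-11 + 36)) = 113*sqrt((5 - 11 - 11*25)/25) = 113*sqrt((5 - 11 - 275)/25) = 113*sqrt((1/25)*(-281)) = 113*sqrt(-281/25) = 113*(I*sqrt(281)/5) = 113*I*sqrt(281)/5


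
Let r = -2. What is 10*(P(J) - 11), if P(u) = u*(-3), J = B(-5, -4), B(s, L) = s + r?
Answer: 100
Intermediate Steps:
B(s, L) = -2 + s (B(s, L) = s - 2 = -2 + s)
J = -7 (J = -2 - 5 = -7)
P(u) = -3*u
10*(P(J) - 11) = 10*(-3*(-7) - 11) = 10*(21 - 11) = 10*10 = 100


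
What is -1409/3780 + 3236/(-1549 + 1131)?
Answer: -6410521/790020 ≈ -8.1144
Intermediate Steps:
-1409/3780 + 3236/(-1549 + 1131) = -1409*1/3780 + 3236/(-418) = -1409/3780 + 3236*(-1/418) = -1409/3780 - 1618/209 = -6410521/790020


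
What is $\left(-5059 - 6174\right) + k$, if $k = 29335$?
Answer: $18102$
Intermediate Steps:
$\left(-5059 - 6174\right) + k = \left(-5059 - 6174\right) + 29335 = -11233 + 29335 = 18102$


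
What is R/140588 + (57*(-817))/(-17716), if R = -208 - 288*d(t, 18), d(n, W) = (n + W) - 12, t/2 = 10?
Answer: 37271513/14480564 ≈ 2.5739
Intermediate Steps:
t = 20 (t = 2*10 = 20)
d(n, W) = -12 + W + n (d(n, W) = (W + n) - 12 = -12 + W + n)
R = -7696 (R = -208 - 288*(-12 + 18 + 20) = -208 - 288*26 = -208 - 7488 = -7696)
R/140588 + (57*(-817))/(-17716) = -7696/140588 + (57*(-817))/(-17716) = -7696*1/140588 - 46569*(-1/17716) = -1924/35147 + 1083/412 = 37271513/14480564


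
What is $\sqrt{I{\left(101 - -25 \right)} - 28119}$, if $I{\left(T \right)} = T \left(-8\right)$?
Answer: $i \sqrt{29127} \approx 170.67 i$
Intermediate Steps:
$I{\left(T \right)} = - 8 T$
$\sqrt{I{\left(101 - -25 \right)} - 28119} = \sqrt{- 8 \left(101 - -25\right) - 28119} = \sqrt{- 8 \left(101 + 25\right) - 28119} = \sqrt{\left(-8\right) 126 - 28119} = \sqrt{-1008 - 28119} = \sqrt{-29127} = i \sqrt{29127}$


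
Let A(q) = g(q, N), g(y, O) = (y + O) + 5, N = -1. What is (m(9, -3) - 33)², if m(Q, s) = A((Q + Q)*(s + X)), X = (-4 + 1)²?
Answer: 6241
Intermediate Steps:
X = 9 (X = (-3)² = 9)
g(y, O) = 5 + O + y (g(y, O) = (O + y) + 5 = 5 + O + y)
A(q) = 4 + q (A(q) = 5 - 1 + q = 4 + q)
m(Q, s) = 4 + 2*Q*(9 + s) (m(Q, s) = 4 + (Q + Q)*(s + 9) = 4 + (2*Q)*(9 + s) = 4 + 2*Q*(9 + s))
(m(9, -3) - 33)² = ((4 + 2*9*(9 - 3)) - 33)² = ((4 + 2*9*6) - 33)² = ((4 + 108) - 33)² = (112 - 33)² = 79² = 6241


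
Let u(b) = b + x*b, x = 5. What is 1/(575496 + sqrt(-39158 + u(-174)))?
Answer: 287748/165597843109 - I*sqrt(40202)/331195686218 ≈ 1.7376e-6 - 6.054e-10*I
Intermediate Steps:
u(b) = 6*b (u(b) = b + 5*b = 6*b)
1/(575496 + sqrt(-39158 + u(-174))) = 1/(575496 + sqrt(-39158 + 6*(-174))) = 1/(575496 + sqrt(-39158 - 1044)) = 1/(575496 + sqrt(-40202)) = 1/(575496 + I*sqrt(40202))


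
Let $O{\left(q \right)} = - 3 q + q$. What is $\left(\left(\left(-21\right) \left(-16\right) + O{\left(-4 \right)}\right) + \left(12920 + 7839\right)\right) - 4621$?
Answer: $16482$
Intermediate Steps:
$O{\left(q \right)} = - 2 q$
$\left(\left(\left(-21\right) \left(-16\right) + O{\left(-4 \right)}\right) + \left(12920 + 7839\right)\right) - 4621 = \left(\left(\left(-21\right) \left(-16\right) - -8\right) + \left(12920 + 7839\right)\right) - 4621 = \left(\left(336 + 8\right) + 20759\right) - 4621 = \left(344 + 20759\right) - 4621 = 21103 - 4621 = 16482$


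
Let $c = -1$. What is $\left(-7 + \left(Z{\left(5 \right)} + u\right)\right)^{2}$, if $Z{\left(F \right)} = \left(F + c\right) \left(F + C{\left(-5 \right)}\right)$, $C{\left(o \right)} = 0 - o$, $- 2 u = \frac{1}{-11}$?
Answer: $\frac{528529}{484} \approx 1092.0$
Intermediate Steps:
$u = \frac{1}{22}$ ($u = - \frac{1}{2 \left(-11\right)} = \left(- \frac{1}{2}\right) \left(- \frac{1}{11}\right) = \frac{1}{22} \approx 0.045455$)
$C{\left(o \right)} = - o$
$Z{\left(F \right)} = \left(-1 + F\right) \left(5 + F\right)$ ($Z{\left(F \right)} = \left(F - 1\right) \left(F - -5\right) = \left(-1 + F\right) \left(F + 5\right) = \left(-1 + F\right) \left(5 + F\right)$)
$\left(-7 + \left(Z{\left(5 \right)} + u\right)\right)^{2} = \left(-7 + \left(\left(-5 + 5^{2} + 4 \cdot 5\right) + \frac{1}{22}\right)\right)^{2} = \left(-7 + \left(\left(-5 + 25 + 20\right) + \frac{1}{22}\right)\right)^{2} = \left(-7 + \left(40 + \frac{1}{22}\right)\right)^{2} = \left(-7 + \frac{881}{22}\right)^{2} = \left(\frac{727}{22}\right)^{2} = \frac{528529}{484}$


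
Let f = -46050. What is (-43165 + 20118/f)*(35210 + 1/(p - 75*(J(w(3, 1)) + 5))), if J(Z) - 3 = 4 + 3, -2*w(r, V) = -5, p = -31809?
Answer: -64028566734522532/42128075 ≈ -1.5199e+9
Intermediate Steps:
w(r, V) = 5/2 (w(r, V) = -1/2*(-5) = 5/2)
J(Z) = 10 (J(Z) = 3 + (4 + 3) = 3 + 7 = 10)
(-43165 + 20118/f)*(35210 + 1/(p - 75*(J(w(3, 1)) + 5))) = (-43165 + 20118/(-46050))*(35210 + 1/(-31809 - 75*(10 + 5))) = (-43165 + 20118*(-1/46050))*(35210 + 1/(-31809 - 75*15)) = (-43165 - 3353/7675)*(35210 + 1/(-31809 - 1125)) = -331294728*(35210 + 1/(-32934))/7675 = -331294728*(35210 - 1/32934)/7675 = -331294728/7675*1159606139/32934 = -64028566734522532/42128075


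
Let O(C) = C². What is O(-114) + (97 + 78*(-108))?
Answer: 4669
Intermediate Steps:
O(-114) + (97 + 78*(-108)) = (-114)² + (97 + 78*(-108)) = 12996 + (97 - 8424) = 12996 - 8327 = 4669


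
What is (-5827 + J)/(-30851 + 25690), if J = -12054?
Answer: 17881/5161 ≈ 3.4646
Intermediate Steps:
(-5827 + J)/(-30851 + 25690) = (-5827 - 12054)/(-30851 + 25690) = -17881/(-5161) = -17881*(-1/5161) = 17881/5161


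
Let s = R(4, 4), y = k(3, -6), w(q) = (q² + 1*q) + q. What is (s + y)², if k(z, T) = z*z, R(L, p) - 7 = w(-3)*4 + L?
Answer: 1024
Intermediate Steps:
w(q) = q² + 2*q (w(q) = (q² + q) + q = (q + q²) + q = q² + 2*q)
R(L, p) = 19 + L (R(L, p) = 7 + (-3*(2 - 3)*4 + L) = 7 + (-3*(-1)*4 + L) = 7 + (3*4 + L) = 7 + (12 + L) = 19 + L)
k(z, T) = z²
y = 9 (y = 3² = 9)
s = 23 (s = 19 + 4 = 23)
(s + y)² = (23 + 9)² = 32² = 1024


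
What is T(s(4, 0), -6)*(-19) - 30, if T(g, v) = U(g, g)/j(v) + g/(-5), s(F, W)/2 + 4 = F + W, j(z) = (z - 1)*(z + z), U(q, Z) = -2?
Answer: -1241/42 ≈ -29.548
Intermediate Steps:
j(z) = 2*z*(-1 + z) (j(z) = (-1 + z)*(2*z) = 2*z*(-1 + z))
s(F, W) = -8 + 2*F + 2*W (s(F, W) = -8 + 2*(F + W) = -8 + (2*F + 2*W) = -8 + 2*F + 2*W)
T(g, v) = -g/5 - 1/(v*(-1 + v)) (T(g, v) = -2*1/(2*v*(-1 + v)) + g/(-5) = -1/(v*(-1 + v)) + g*(-1/5) = -1/(v*(-1 + v)) - g/5 = -g/5 - 1/(v*(-1 + v)))
T(s(4, 0), -6)*(-19) - 30 = ((1/5)*(-5 - 1*(-8 + 2*4 + 2*0)*(-6)*(-1 - 6))/(-6*(-1 - 6)))*(-19) - 30 = ((1/5)*(-1/6)*(-5 - 1*(-8 + 8 + 0)*(-6)*(-7))/(-7))*(-19) - 30 = ((1/5)*(-1/6)*(-1/7)*(-5 - 1*0*(-6)*(-7)))*(-19) - 30 = ((1/5)*(-1/6)*(-1/7)*(-5 + 0))*(-19) - 30 = ((1/5)*(-1/6)*(-1/7)*(-5))*(-19) - 30 = -1/42*(-19) - 30 = 19/42 - 30 = -1241/42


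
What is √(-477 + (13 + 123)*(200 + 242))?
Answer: √59635 ≈ 244.20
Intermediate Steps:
√(-477 + (13 + 123)*(200 + 242)) = √(-477 + 136*442) = √(-477 + 60112) = √59635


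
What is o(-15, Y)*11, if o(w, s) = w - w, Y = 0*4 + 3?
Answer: 0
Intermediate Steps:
Y = 3 (Y = 0 + 3 = 3)
o(w, s) = 0
o(-15, Y)*11 = 0*11 = 0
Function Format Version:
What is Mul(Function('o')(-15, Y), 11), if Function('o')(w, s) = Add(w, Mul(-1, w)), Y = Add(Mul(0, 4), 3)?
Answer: 0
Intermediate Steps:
Y = 3 (Y = Add(0, 3) = 3)
Function('o')(w, s) = 0
Mul(Function('o')(-15, Y), 11) = Mul(0, 11) = 0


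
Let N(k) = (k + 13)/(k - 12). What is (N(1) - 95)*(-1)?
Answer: 1059/11 ≈ 96.273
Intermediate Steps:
N(k) = (13 + k)/(-12 + k)
(N(1) - 95)*(-1) = ((13 + 1)/(-12 + 1) - 95)*(-1) = (14/(-11) - 95)*(-1) = (-1/11*14 - 95)*(-1) = (-14/11 - 95)*(-1) = -1059/11*(-1) = 1059/11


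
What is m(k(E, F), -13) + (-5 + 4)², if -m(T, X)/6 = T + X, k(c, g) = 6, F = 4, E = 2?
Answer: 43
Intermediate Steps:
m(T, X) = -6*T - 6*X (m(T, X) = -6*(T + X) = -6*T - 6*X)
m(k(E, F), -13) + (-5 + 4)² = (-6*6 - 6*(-13)) + (-5 + 4)² = (-36 + 78) + (-1)² = 42 + 1 = 43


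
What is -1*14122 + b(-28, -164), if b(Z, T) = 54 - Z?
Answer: -14040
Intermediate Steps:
-1*14122 + b(-28, -164) = -1*14122 + (54 - 1*(-28)) = -14122 + (54 + 28) = -14122 + 82 = -14040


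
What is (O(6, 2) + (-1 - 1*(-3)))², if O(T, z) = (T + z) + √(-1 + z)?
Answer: 121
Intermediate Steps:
O(T, z) = T + z + √(-1 + z)
(O(6, 2) + (-1 - 1*(-3)))² = ((6 + 2 + √(-1 + 2)) + (-1 - 1*(-3)))² = ((6 + 2 + √1) + (-1 + 3))² = ((6 + 2 + 1) + 2)² = (9 + 2)² = 11² = 121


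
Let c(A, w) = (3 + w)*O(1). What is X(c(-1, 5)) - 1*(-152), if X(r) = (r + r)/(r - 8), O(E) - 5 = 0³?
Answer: 309/2 ≈ 154.50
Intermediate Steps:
O(E) = 5 (O(E) = 5 + 0³ = 5 + 0 = 5)
c(A, w) = 15 + 5*w (c(A, w) = (3 + w)*5 = 15 + 5*w)
X(r) = 2*r/(-8 + r) (X(r) = (2*r)/(-8 + r) = 2*r/(-8 + r))
X(c(-1, 5)) - 1*(-152) = 2*(15 + 5*5)/(-8 + (15 + 5*5)) - 1*(-152) = 2*(15 + 25)/(-8 + (15 + 25)) + 152 = 2*40/(-8 + 40) + 152 = 2*40/32 + 152 = 2*40*(1/32) + 152 = 5/2 + 152 = 309/2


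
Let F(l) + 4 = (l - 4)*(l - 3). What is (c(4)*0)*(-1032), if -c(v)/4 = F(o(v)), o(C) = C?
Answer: 0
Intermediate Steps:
F(l) = -4 + (-4 + l)*(-3 + l) (F(l) = -4 + (l - 4)*(l - 3) = -4 + (-4 + l)*(-3 + l))
c(v) = -32 - 4*v² + 28*v (c(v) = -4*(8 + v² - 7*v) = -32 - 4*v² + 28*v)
(c(4)*0)*(-1032) = ((-32 - 4*4² + 28*4)*0)*(-1032) = ((-32 - 4*16 + 112)*0)*(-1032) = ((-32 - 64 + 112)*0)*(-1032) = (16*0)*(-1032) = 0*(-1032) = 0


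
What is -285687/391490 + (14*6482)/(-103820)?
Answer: -3259347943/2032224590 ≈ -1.6038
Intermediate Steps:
-285687/391490 + (14*6482)/(-103820) = -285687*1/391490 + 90748*(-1/103820) = -285687/391490 - 22687/25955 = -3259347943/2032224590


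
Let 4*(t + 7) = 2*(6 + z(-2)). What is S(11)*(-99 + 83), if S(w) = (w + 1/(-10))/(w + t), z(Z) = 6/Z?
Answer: -1744/55 ≈ -31.709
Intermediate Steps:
t = -11/2 (t = -7 + (2*(6 + 6/(-2)))/4 = -7 + (2*(6 + 6*(-½)))/4 = -7 + (2*(6 - 3))/4 = -7 + (2*3)/4 = -7 + (¼)*6 = -7 + 3/2 = -11/2 ≈ -5.5000)
S(w) = (-⅒ + w)/(-11/2 + w) (S(w) = (w + 1/(-10))/(w - 11/2) = (w - ⅒)/(-11/2 + w) = (-⅒ + w)/(-11/2 + w))
S(11)*(-99 + 83) = ((-1 + 10*11)/(5*(-11 + 2*11)))*(-99 + 83) = ((-1 + 110)/(5*(-11 + 22)))*(-16) = ((⅕)*109/11)*(-16) = ((⅕)*(1/11)*109)*(-16) = (109/55)*(-16) = -1744/55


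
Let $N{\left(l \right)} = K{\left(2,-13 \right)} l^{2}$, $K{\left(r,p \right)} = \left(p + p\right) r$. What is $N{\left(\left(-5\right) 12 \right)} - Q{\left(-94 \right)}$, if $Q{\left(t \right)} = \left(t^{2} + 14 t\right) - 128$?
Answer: $-194592$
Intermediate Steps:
$K{\left(r,p \right)} = 2 p r$
$Q{\left(t \right)} = -128 + t^{2} + 14 t$ ($Q{\left(t \right)} = \left(t^{2} + 14 t\right) - 128 = -128 + t^{2} + 14 t$)
$N{\left(l \right)} = - 52 l^{2}$ ($N{\left(l \right)} = 2 \left(-13\right) 2 l^{2} = - 52 l^{2}$)
$N{\left(\left(-5\right) 12 \right)} - Q{\left(-94 \right)} = - 52 \left(\left(-5\right) 12\right)^{2} - \left(-128 + \left(-94\right)^{2} + 14 \left(-94\right)\right) = - 52 \left(-60\right)^{2} - \left(-128 + 8836 - 1316\right) = \left(-52\right) 3600 - 7392 = -187200 - 7392 = -194592$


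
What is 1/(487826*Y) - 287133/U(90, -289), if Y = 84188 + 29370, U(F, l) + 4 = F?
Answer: -7953088064534339/2382051431044 ≈ -3338.8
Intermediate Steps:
U(F, l) = -4 + F
Y = 113558
1/(487826*Y) - 287133/U(90, -289) = 1/(487826*113558) - 287133/(-4 + 90) = (1/487826)*(1/113558) - 287133/86 = 1/55396544908 - 287133*1/86 = 1/55396544908 - 287133/86 = -7953088064534339/2382051431044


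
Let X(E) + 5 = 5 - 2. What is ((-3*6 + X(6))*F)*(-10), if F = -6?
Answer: -1200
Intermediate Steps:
X(E) = -2 (X(E) = -5 + (5 - 2) = -5 + 3 = -2)
((-3*6 + X(6))*F)*(-10) = ((-3*6 - 2)*(-6))*(-10) = ((-18 - 2)*(-6))*(-10) = -20*(-6)*(-10) = 120*(-10) = -1200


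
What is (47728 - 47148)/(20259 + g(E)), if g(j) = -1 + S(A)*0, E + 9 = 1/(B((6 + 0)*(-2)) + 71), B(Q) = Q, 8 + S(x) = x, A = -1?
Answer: 290/10129 ≈ 0.028631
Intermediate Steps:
S(x) = -8 + x
E = -530/59 (E = -9 + 1/((6 + 0)*(-2) + 71) = -9 + 1/(6*(-2) + 71) = -9 + 1/(-12 + 71) = -9 + 1/59 = -530/59 ≈ -8.9830)
g(j) = -1 (g(j) = -1 + (-8 - 1)*0 = -1 - 9*0 = -1 + 0 = -1)
(47728 - 47148)/(20259 + g(E)) = (47728 - 47148)/(20259 - 1) = 580/20258 = 580*(1/20258) = 290/10129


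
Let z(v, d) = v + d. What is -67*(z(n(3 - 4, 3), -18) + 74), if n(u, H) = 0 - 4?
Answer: -3484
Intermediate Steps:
n(u, H) = -4
z(v, d) = d + v
-67*(z(n(3 - 4, 3), -18) + 74) = -67*((-18 - 4) + 74) = -67*(-22 + 74) = -67*52 = -3484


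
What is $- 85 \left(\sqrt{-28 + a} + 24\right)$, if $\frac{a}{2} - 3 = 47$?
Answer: $-2040 - 510 \sqrt{2} \approx -2761.3$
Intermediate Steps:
$a = 100$ ($a = 6 + 2 \cdot 47 = 6 + 94 = 100$)
$- 85 \left(\sqrt{-28 + a} + 24\right) = - 85 \left(\sqrt{-28 + 100} + 24\right) = - 85 \left(\sqrt{72} + 24\right) = - 85 \left(6 \sqrt{2} + 24\right) = - 85 \left(24 + 6 \sqrt{2}\right) = -2040 - 510 \sqrt{2}$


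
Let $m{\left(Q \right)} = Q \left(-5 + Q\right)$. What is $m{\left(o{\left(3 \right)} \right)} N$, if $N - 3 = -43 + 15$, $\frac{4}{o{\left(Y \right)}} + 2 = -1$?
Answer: $- \frac{1900}{9} \approx -211.11$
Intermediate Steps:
$o{\left(Y \right)} = - \frac{4}{3}$ ($o{\left(Y \right)} = \frac{4}{-2 - 1} = \frac{4}{-3} = 4 \left(- \frac{1}{3}\right) = - \frac{4}{3}$)
$N = -25$ ($N = 3 + \left(-43 + 15\right) = 3 - 28 = -25$)
$m{\left(o{\left(3 \right)} \right)} N = - \frac{4 \left(-5 - \frac{4}{3}\right)}{3} \left(-25\right) = \left(- \frac{4}{3}\right) \left(- \frac{19}{3}\right) \left(-25\right) = \frac{76}{9} \left(-25\right) = - \frac{1900}{9}$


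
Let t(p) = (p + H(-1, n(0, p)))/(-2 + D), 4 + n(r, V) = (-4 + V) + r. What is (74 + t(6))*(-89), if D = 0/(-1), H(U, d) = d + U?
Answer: -12905/2 ≈ -6452.5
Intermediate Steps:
n(r, V) = -8 + V + r (n(r, V) = -4 + ((-4 + V) + r) = -4 + (-4 + V + r) = -8 + V + r)
H(U, d) = U + d
D = 0 (D = 0*(-1) = 0)
t(p) = 9/2 - p (t(p) = (p + (-1 + (-8 + p + 0)))/(-2 + 0) = (p + (-1 + (-8 + p)))/(-2) = (p + (-9 + p))*(-½) = (-9 + 2*p)*(-½) = 9/2 - p)
(74 + t(6))*(-89) = (74 + (9/2 - 1*6))*(-89) = (74 + (9/2 - 6))*(-89) = (74 - 3/2)*(-89) = (145/2)*(-89) = -12905/2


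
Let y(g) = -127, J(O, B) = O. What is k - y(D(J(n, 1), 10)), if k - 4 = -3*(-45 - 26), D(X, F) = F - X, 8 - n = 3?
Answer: 344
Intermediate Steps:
n = 5 (n = 8 - 1*3 = 8 - 3 = 5)
k = 217 (k = 4 - 3*(-45 - 26) = 4 - 3*(-71) = 4 + 213 = 217)
k - y(D(J(n, 1), 10)) = 217 - 1*(-127) = 217 + 127 = 344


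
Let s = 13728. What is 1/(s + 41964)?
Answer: 1/55692 ≈ 1.7956e-5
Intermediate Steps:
1/(s + 41964) = 1/(13728 + 41964) = 1/55692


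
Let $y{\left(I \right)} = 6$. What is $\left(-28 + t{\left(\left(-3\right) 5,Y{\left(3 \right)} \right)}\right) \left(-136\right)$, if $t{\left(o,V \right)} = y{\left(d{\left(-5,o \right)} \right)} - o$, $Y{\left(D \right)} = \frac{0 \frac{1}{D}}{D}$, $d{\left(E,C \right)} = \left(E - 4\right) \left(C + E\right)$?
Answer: $952$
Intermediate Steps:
$d{\left(E,C \right)} = \left(-4 + E\right) \left(C + E\right)$
$Y{\left(D \right)} = 0$ ($Y{\left(D \right)} = \frac{0}{D} = 0$)
$t{\left(o,V \right)} = 6 - o$
$\left(-28 + t{\left(\left(-3\right) 5,Y{\left(3 \right)} \right)}\right) \left(-136\right) = \left(-28 - \left(-6 - 15\right)\right) \left(-136\right) = \left(-28 + \left(6 - -15\right)\right) \left(-136\right) = \left(-28 + \left(6 + 15\right)\right) \left(-136\right) = \left(-28 + 21\right) \left(-136\right) = \left(-7\right) \left(-136\right) = 952$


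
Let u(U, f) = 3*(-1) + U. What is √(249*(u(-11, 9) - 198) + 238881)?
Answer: 3*√20677 ≈ 431.38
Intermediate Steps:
u(U, f) = -3 + U
√(249*(u(-11, 9) - 198) + 238881) = √(249*((-3 - 11) - 198) + 238881) = √(249*(-14 - 198) + 238881) = √(249*(-212) + 238881) = √(-52788 + 238881) = √186093 = 3*√20677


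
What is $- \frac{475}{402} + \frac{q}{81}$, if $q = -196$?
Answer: $- \frac{39089}{10854} \approx -3.6013$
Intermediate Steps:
$- \frac{475}{402} + \frac{q}{81} = - \frac{475}{402} - \frac{196}{81} = - \frac{39089}{10854}$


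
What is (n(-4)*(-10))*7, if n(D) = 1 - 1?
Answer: 0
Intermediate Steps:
n(D) = 0
(n(-4)*(-10))*7 = (0*(-10))*7 = 0*7 = 0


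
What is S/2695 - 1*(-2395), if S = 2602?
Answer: 6457127/2695 ≈ 2396.0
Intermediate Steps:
S/2695 - 1*(-2395) = 2602/2695 - 1*(-2395) = 2602*(1/2695) + 2395 = 2602/2695 + 2395 = 6457127/2695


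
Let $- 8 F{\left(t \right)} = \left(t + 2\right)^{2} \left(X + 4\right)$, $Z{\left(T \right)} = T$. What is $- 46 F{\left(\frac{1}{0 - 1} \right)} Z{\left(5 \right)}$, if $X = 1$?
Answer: $\frac{575}{4} \approx 143.75$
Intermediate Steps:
$F{\left(t \right)} = - \frac{5 \left(2 + t\right)^{2}}{8}$ ($F{\left(t \right)} = - \frac{\left(t + 2\right)^{2} \left(1 + 4\right)}{8} = - \frac{\left(2 + t\right)^{2} \cdot 5}{8} = - \frac{5 \left(2 + t\right)^{2}}{8}$)
$- 46 F{\left(\frac{1}{0 - 1} \right)} Z{\left(5 \right)} = - 46 \left(- \frac{5 \left(2 + \frac{1}{0 - 1}\right)^{2}}{8}\right) 5 = - 46 \left(- \frac{5 \left(2 + \frac{1}{-1}\right)^{2}}{8}\right) 5 = - 46 \left(- \frac{5 \left(2 - 1\right)^{2}}{8}\right) 5 = - 46 \left(- \frac{5 \cdot 1^{2}}{8}\right) 5 = - 46 \left(\left(- \frac{5}{8}\right) 1\right) 5 = \left(-46\right) \left(- \frac{5}{8}\right) 5 = \frac{115}{4} \cdot 5 = \frac{575}{4}$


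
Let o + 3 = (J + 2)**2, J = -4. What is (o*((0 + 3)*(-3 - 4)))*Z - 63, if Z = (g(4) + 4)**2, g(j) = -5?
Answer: -84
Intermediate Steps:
o = 1 (o = -3 + (-4 + 2)**2 = -3 + (-2)**2 = -3 + 4 = 1)
Z = 1 (Z = (-5 + 4)**2 = (-1)**2 = 1)
(o*((0 + 3)*(-3 - 4)))*Z - 63 = (1*((0 + 3)*(-3 - 4)))*1 - 63 = (1*(3*(-7)))*1 - 63 = (1*(-21))*1 - 63 = -21*1 - 63 = -21 - 63 = -84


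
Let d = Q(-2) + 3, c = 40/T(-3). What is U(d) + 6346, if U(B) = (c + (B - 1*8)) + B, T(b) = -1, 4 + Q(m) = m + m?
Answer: 6288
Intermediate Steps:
Q(m) = -4 + 2*m (Q(m) = -4 + (m + m) = -4 + 2*m)
c = -40 (c = 40/(-1) = 40*(-1) = -40)
d = -5 (d = (-4 + 2*(-2)) + 3 = (-4 - 4) + 3 = -8 + 3 = -5)
U(B) = -48 + 2*B (U(B) = (-40 + (B - 1*8)) + B = (-40 + (B - 8)) + B = (-40 + (-8 + B)) + B = (-48 + B) + B = -48 + 2*B)
U(d) + 6346 = (-48 + 2*(-5)) + 6346 = (-48 - 10) + 6346 = -58 + 6346 = 6288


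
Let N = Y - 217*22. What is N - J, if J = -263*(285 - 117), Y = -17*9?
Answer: 39257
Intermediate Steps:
Y = -153
J = -44184 (J = -263*168 = -44184)
N = -4927 (N = -153 - 217*22 = -153 - 4774 = -4927)
N - J = -4927 - 1*(-44184) = -4927 + 44184 = 39257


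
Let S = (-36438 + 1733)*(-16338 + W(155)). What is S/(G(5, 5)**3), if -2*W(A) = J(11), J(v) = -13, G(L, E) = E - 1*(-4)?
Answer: 1133569415/1458 ≈ 7.7748e+5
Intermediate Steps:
G(L, E) = 4 + E (G(L, E) = E + 4 = 4 + E)
W(A) = 13/2 (W(A) = -1/2*(-13) = 13/2)
S = 1133569415/2 (S = (-36438 + 1733)*(-16338 + 13/2) = -34705*(-32663/2) = 1133569415/2 ≈ 5.6679e+8)
S/(G(5, 5)**3) = 1133569415/(2*((4 + 5)**3)) = 1133569415/(2*(9**3)) = (1133569415/2)/729 = (1133569415/2)*(1/729) = 1133569415/1458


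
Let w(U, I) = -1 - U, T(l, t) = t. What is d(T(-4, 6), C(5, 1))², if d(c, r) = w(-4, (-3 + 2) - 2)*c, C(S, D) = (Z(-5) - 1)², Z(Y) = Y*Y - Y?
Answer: 324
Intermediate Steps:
Z(Y) = Y² - Y
C(S, D) = 841 (C(S, D) = (-5*(-1 - 5) - 1)² = (-5*(-6) - 1)² = (30 - 1)² = 29² = 841)
d(c, r) = 3*c (d(c, r) = (-1 - 1*(-4))*c = (-1 + 4)*c = 3*c)
d(T(-4, 6), C(5, 1))² = (3*6)² = 18² = 324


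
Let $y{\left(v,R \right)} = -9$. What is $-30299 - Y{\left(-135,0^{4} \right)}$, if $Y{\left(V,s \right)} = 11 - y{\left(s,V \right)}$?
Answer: $-30319$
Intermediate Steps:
$Y{\left(V,s \right)} = 20$ ($Y{\left(V,s \right)} = 11 - -9 = 11 + 9 = 20$)
$-30299 - Y{\left(-135,0^{4} \right)} = -30299 - 20 = -30319$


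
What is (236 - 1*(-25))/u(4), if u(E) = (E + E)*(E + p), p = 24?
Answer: 261/224 ≈ 1.1652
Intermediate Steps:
u(E) = 2*E*(24 + E) (u(E) = (E + E)*(E + 24) = (2*E)*(24 + E) = 2*E*(24 + E))
(236 - 1*(-25))/u(4) = (236 - 1*(-25))/((2*4*(24 + 4))) = (236 + 25)/((2*4*28)) = 261/224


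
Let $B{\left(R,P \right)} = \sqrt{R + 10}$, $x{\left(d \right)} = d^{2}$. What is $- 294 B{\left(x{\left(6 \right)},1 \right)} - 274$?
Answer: $-274 - 294 \sqrt{46} \approx -2268.0$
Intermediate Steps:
$B{\left(R,P \right)} = \sqrt{10 + R}$
$- 294 B{\left(x{\left(6 \right)},1 \right)} - 274 = - 294 \sqrt{10 + 6^{2}} - 274 = - 294 \sqrt{10 + 36} - 274 = - 294 \sqrt{46} - 274 = -274 - 294 \sqrt{46}$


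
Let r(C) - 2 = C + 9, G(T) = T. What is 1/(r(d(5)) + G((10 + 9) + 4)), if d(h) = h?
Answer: 1/39 ≈ 0.025641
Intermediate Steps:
r(C) = 11 + C (r(C) = 2 + (C + 9) = 2 + (9 + C) = 11 + C)
1/(r(d(5)) + G((10 + 9) + 4)) = 1/((11 + 5) + ((10 + 9) + 4)) = 1/(16 + (19 + 4)) = 1/(16 + 23) = 1/39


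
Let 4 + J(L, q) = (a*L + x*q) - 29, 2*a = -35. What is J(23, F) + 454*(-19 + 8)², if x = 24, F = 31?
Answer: 110485/2 ≈ 55243.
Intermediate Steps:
a = -35/2 (a = (½)*(-35) = -35/2 ≈ -17.500)
J(L, q) = -33 + 24*q - 35*L/2 (J(L, q) = -4 + ((-35*L/2 + 24*q) - 29) = -4 + ((24*q - 35*L/2) - 29) = -4 + (-29 + 24*q - 35*L/2) = -33 + 24*q - 35*L/2)
J(23, F) + 454*(-19 + 8)² = (-33 + 24*31 - 35/2*23) + 454*(-19 + 8)² = (-33 + 744 - 805/2) + 454*(-11)² = 617/2 + 454*121 = 617/2 + 54934 = 110485/2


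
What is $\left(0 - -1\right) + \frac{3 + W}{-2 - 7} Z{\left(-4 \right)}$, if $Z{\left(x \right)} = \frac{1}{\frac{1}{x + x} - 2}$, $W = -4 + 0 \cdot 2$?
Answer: $\frac{145}{153} \approx 0.94771$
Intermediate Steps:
$W = -4$ ($W = -4 + 0 = -4$)
$Z{\left(x \right)} = \frac{1}{-2 + \frac{1}{2 x}}$ ($Z{\left(x \right)} = \frac{1}{\frac{1}{2 x} - 2} = \frac{1}{-2 + \frac{1}{2 x}}$)
$\left(0 - -1\right) + \frac{3 + W}{-2 - 7} Z{\left(-4 \right)} = \left(0 - -1\right) + \frac{3 - 4}{-2 - 7} \left(\left(-2\right) \left(-4\right) \frac{1}{-1 + 4 \left(-4\right)}\right) = \left(0 + 1\right) + - \frac{1}{-9} \left(\left(-2\right) \left(-4\right) \frac{1}{-1 - 16}\right) = 1 + \left(-1\right) \left(- \frac{1}{9}\right) \left(\left(-2\right) \left(-4\right) \frac{1}{-17}\right) = 1 + \frac{\left(-2\right) \left(-4\right) \left(- \frac{1}{17}\right)}{9} = 1 + \frac{1}{9} \left(- \frac{8}{17}\right) = 1 - \frac{8}{153} = \frac{145}{153}$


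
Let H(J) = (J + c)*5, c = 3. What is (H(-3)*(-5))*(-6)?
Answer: 0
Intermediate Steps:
H(J) = 15 + 5*J (H(J) = (J + 3)*5 = (3 + J)*5 = 15 + 5*J)
(H(-3)*(-5))*(-6) = ((15 + 5*(-3))*(-5))*(-6) = ((15 - 15)*(-5))*(-6) = (0*(-5))*(-6) = 0*(-6) = 0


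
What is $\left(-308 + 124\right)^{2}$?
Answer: $33856$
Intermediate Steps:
$\left(-308 + 124\right)^{2} = \left(-184\right)^{2} = 33856$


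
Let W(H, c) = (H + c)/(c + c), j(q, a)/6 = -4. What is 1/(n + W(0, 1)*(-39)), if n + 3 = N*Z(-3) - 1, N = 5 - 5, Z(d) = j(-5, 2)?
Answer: -2/47 ≈ -0.042553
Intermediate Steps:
j(q, a) = -24 (j(q, a) = 6*(-4) = -24)
Z(d) = -24
N = 0
W(H, c) = (H + c)/(2*c) (W(H, c) = (H + c)/((2*c)) = (H + c)*(1/(2*c)) = (H + c)/(2*c))
n = -4 (n = -3 + (0*(-24) - 1) = -3 + (0 - 1) = -3 - 1 = -4)
1/(n + W(0, 1)*(-39)) = 1/(-4 + ((½)*(0 + 1)/1)*(-39)) = 1/(-4 + ((½)*1*1)*(-39)) = 1/(-4 + (½)*(-39)) = 1/(-4 - 39/2) = 1/(-47/2) = -2/47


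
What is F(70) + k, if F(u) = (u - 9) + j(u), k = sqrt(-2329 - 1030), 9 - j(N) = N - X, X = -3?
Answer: -3 + I*sqrt(3359) ≈ -3.0 + 57.957*I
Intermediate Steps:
j(N) = 6 - N (j(N) = 9 - (N - 1*(-3)) = 9 - (N + 3) = 9 - (3 + N) = 9 + (-3 - N) = 6 - N)
k = I*sqrt(3359) (k = sqrt(-3359) = I*sqrt(3359) ≈ 57.957*I)
F(u) = -3 (F(u) = (u - 9) + (6 - u) = (-9 + u) + (6 - u) = -3)
F(70) + k = -3 + I*sqrt(3359)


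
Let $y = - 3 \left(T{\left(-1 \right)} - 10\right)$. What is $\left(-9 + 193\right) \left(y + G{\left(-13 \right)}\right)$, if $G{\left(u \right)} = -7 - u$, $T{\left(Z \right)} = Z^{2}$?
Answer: $6072$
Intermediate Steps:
$y = 27$ ($y = - 3 \left(\left(-1\right)^{2} - 10\right) = - 3 \left(1 - 10\right) = \left(-3\right) \left(-9\right) = 27$)
$\left(-9 + 193\right) \left(y + G{\left(-13 \right)}\right) = \left(-9 + 193\right) \left(27 - -6\right) = 184 \left(27 + \left(-7 + 13\right)\right) = 184 \left(27 + 6\right) = 184 \cdot 33 = 6072$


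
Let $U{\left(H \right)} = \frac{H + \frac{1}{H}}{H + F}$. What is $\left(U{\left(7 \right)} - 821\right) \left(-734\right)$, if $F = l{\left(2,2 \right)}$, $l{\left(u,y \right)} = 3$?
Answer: $\frac{4214628}{7} \approx 6.0209 \cdot 10^{5}$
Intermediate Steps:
$F = 3$
$U{\left(H \right)} = \frac{H + \frac{1}{H}}{3 + H}$ ($U{\left(H \right)} = \frac{H + \frac{1}{H}}{H + 3} = \frac{H + \frac{1}{H}}{3 + H}$)
$\left(U{\left(7 \right)} - 821\right) \left(-734\right) = \left(\frac{1 + 7^{2}}{7 \left(3 + 7\right)} - 821\right) \left(-734\right) = \left(\frac{1 + 49}{7 \cdot 10} - 821\right) \left(-734\right) = \left(\frac{1}{7} \cdot \frac{1}{10} \cdot 50 - 821\right) \left(-734\right) = \left(\frac{5}{7} - 821\right) \left(-734\right) = \left(- \frac{5742}{7}\right) \left(-734\right) = \frac{4214628}{7}$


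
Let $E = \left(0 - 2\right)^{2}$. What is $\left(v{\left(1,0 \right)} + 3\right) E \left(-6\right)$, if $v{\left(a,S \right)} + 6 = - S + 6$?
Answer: $-72$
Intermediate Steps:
$E = 4$ ($E = \left(-2\right)^{2} = 4$)
$v{\left(a,S \right)} = - S$ ($v{\left(a,S \right)} = -6 - \left(-6 + S\right) = - S$)
$\left(v{\left(1,0 \right)} + 3\right) E \left(-6\right) = \left(\left(-1\right) 0 + 3\right) 4 \left(-6\right) = \left(0 + 3\right) 4 \left(-6\right) = 3 \cdot 4 \left(-6\right) = 12 \left(-6\right) = -72$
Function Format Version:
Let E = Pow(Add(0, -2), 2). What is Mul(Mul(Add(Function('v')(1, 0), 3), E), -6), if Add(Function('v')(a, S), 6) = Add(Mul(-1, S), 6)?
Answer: -72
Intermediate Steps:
E = 4 (E = Pow(-2, 2) = 4)
Function('v')(a, S) = Mul(-1, S) (Function('v')(a, S) = Add(-6, Add(Mul(-1, S), 6)) = Add(-6, Add(6, Mul(-1, S))) = Mul(-1, S))
Mul(Mul(Add(Function('v')(1, 0), 3), E), -6) = Mul(Mul(Add(Mul(-1, 0), 3), 4), -6) = Mul(Mul(Add(0, 3), 4), -6) = Mul(Mul(3, 4), -6) = Mul(12, -6) = -72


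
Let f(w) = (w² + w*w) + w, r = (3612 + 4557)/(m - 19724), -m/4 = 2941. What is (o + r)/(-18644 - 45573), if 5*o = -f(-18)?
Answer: 1325219/674021632 ≈ 0.0019661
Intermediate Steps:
m = -11764 (m = -4*2941 = -11764)
r = -2723/10496 (r = (3612 + 4557)/(-11764 - 19724) = 8169/(-31488) = 8169*(-1/31488) = -2723/10496 ≈ -0.25943)
f(w) = w + 2*w² (f(w) = (w² + w²) + w = 2*w² + w = w + 2*w²)
o = -126 (o = (-(-18)*(1 + 2*(-18)))/5 = (-(-18)*(1 - 36))/5 = (-(-18)*(-35))/5 = (-1*630)/5 = (⅕)*(-630) = -126)
(o + r)/(-18644 - 45573) = (-126 - 2723/10496)/(-18644 - 45573) = -1325219/10496/(-64217) = -1325219/10496*(-1/64217) = 1325219/674021632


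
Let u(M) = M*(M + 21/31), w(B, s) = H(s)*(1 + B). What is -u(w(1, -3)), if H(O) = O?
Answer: -990/31 ≈ -31.935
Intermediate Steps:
w(B, s) = s*(1 + B)
u(M) = M*(21/31 + M) (u(M) = M*(M + 21*(1/31)) = M*(M + 21/31) = M*(21/31 + M))
-u(w(1, -3)) = -(-3*(1 + 1))*(21 + 31*(-3*(1 + 1)))/31 = -(-3*2)*(21 + 31*(-3*2))/31 = -(-6)*(21 + 31*(-6))/31 = -(-6)*(21 - 186)/31 = -(-6)*(-165)/31 = -1*990/31 = -990/31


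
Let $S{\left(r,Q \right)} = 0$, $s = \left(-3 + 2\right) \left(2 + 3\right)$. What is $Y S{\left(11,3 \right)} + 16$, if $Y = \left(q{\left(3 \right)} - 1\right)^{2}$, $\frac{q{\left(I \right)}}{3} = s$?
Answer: $16$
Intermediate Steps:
$s = -5$ ($s = \left(-1\right) 5 = -5$)
$q{\left(I \right)} = -15$ ($q{\left(I \right)} = 3 \left(-5\right) = -15$)
$Y = 256$ ($Y = \left(-15 - 1\right)^{2} = \left(-16\right)^{2} = 256$)
$Y S{\left(11,3 \right)} + 16 = 256 \cdot 0 + 16 = 0 + 16 = 16$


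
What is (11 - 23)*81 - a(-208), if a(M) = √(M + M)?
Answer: -972 - 4*I*√26 ≈ -972.0 - 20.396*I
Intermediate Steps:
a(M) = √2*√M (a(M) = √(2*M) = √2*√M)
(11 - 23)*81 - a(-208) = (11 - 23)*81 - √2*√(-208) = -12*81 - √2*4*I*√13 = -972 - 4*I*√26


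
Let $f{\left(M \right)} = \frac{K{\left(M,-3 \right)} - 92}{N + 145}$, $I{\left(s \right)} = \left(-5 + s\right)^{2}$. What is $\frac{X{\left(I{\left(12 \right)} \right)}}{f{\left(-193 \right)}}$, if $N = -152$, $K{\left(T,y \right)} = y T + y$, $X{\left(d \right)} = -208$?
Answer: $\frac{364}{121} \approx 3.0083$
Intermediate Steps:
$K{\left(T,y \right)} = y + T y$ ($K{\left(T,y \right)} = T y + y = y + T y$)
$f{\left(M \right)} = \frac{95}{7} + \frac{3 M}{7}$ ($f{\left(M \right)} = \frac{- 3 \left(1 + M\right) - 92}{-152 + 145} = \frac{\left(-3 - 3 M\right) - 92}{-7} = \left(-95 - 3 M\right) \left(- \frac{1}{7}\right) = \frac{95}{7} + \frac{3 M}{7}$)
$\frac{X{\left(I{\left(12 \right)} \right)}}{f{\left(-193 \right)}} = - \frac{208}{\frac{95}{7} + \frac{3}{7} \left(-193\right)} = - \frac{208}{\frac{95}{7} - \frac{579}{7}} = - \frac{208}{- \frac{484}{7}} = \left(-208\right) \left(- \frac{7}{484}\right) = \frac{364}{121}$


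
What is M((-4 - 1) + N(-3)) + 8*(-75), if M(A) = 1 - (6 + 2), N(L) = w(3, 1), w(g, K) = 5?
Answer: -607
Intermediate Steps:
N(L) = 5
M(A) = -7 (M(A) = 1 - 1*8 = 1 - 8 = -7)
M((-4 - 1) + N(-3)) + 8*(-75) = -7 + 8*(-75) = -7 - 600 = -607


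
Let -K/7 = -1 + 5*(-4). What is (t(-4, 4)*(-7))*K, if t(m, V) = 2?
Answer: -2058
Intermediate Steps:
K = 147 (K = -7*(-1 + 5*(-4)) = -7*(-1 - 20) = -7*(-21) = 147)
(t(-4, 4)*(-7))*K = (2*(-7))*147 = -14*147 = -2058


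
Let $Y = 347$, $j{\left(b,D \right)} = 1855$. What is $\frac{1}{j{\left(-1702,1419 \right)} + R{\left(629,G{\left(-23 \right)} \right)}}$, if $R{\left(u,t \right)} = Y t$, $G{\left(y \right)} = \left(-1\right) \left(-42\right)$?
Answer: $\frac{1}{16429} \approx 6.0868 \cdot 10^{-5}$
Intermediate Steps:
$G{\left(y \right)} = 42$
$R{\left(u,t \right)} = 347 t$
$\frac{1}{j{\left(-1702,1419 \right)} + R{\left(629,G{\left(-23 \right)} \right)}} = \frac{1}{1855 + 347 \cdot 42} = \frac{1}{1855 + 14574} = \frac{1}{16429}$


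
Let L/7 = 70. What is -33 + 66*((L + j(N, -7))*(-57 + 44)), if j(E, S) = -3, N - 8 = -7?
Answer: -417879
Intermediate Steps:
N = 1 (N = 8 - 7 = 1)
L = 490 (L = 7*70 = 490)
-33 + 66*((L + j(N, -7))*(-57 + 44)) = -33 + 66*((490 - 3)*(-57 + 44)) = -33 + 66*(487*(-13)) = -33 + 66*(-6331) = -33 - 417846 = -417879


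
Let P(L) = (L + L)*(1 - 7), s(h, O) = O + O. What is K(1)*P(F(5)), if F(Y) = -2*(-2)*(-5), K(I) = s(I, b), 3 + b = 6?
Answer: 1440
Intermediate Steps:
b = 3 (b = -3 + 6 = 3)
s(h, O) = 2*O
K(I) = 6 (K(I) = 2*3 = 6)
F(Y) = -20 (F(Y) = 4*(-5) = -20)
P(L) = -12*L (P(L) = (2*L)*(-6) = -12*L)
K(1)*P(F(5)) = 6*(-12*(-20)) = 6*240 = 1440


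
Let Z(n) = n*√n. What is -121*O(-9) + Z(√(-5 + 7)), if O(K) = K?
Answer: 1089 + 2^(¾) ≈ 1090.7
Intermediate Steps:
Z(n) = n^(3/2)
-121*O(-9) + Z(√(-5 + 7)) = -121*(-9) + (√(-5 + 7))^(3/2) = 1089 + (√2)^(3/2) = 1089 + 2^(¾)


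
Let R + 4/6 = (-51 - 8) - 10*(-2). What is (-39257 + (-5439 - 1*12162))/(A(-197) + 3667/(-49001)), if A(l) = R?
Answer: 219955173/153740 ≈ 1430.7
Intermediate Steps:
R = -119/3 (R = -⅔ + ((-51 - 8) - 10*(-2)) = -⅔ + (-59 + 20) = -⅔ - 39 = -119/3 ≈ -39.667)
A(l) = -119/3
(-39257 + (-5439 - 1*12162))/(A(-197) + 3667/(-49001)) = (-39257 + (-5439 - 1*12162))/(-119/3 + 3667/(-49001)) = (-39257 + (-5439 - 12162))/(-119/3 + 3667*(-1/49001)) = (-39257 - 17601)/(-119/3 - 193/2579) = -56858/(-307480/7737) = -56858*(-7737/307480) = 219955173/153740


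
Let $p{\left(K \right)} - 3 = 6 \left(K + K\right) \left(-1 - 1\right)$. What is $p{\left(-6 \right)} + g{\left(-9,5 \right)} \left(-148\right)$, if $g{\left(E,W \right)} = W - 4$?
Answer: $-1$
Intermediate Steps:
$g{\left(E,W \right)} = -4 + W$
$p{\left(K \right)} = 3 - 24 K$ ($p{\left(K \right)} = 3 + 6 \left(K + K\right) \left(-1 - 1\right) = 3 + 6 \cdot 2 K \left(-2\right) = 3 + 12 K \left(-2\right) = 3 - 24 K$)
$p{\left(-6 \right)} + g{\left(-9,5 \right)} \left(-148\right) = \left(3 - -144\right) + \left(-4 + 5\right) \left(-148\right) = \left(3 + 144\right) + 1 \left(-148\right) = 147 - 148 = -1$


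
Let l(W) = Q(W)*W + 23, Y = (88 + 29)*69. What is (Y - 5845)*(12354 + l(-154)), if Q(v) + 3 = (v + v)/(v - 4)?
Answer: 2206978820/79 ≈ 2.7936e+7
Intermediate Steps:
Y = 8073 (Y = 117*69 = 8073)
Q(v) = -3 + 2*v/(-4 + v) (Q(v) = -3 + (v + v)/(v - 4) = -3 + (2*v)/(-4 + v) = -3 + 2*v/(-4 + v))
l(W) = 23 + W*(12 - W)/(-4 + W) (l(W) = ((12 - W)/(-4 + W))*W + 23 = W*(12 - W)/(-4 + W) + 23 = 23 + W*(12 - W)/(-4 + W))
(Y - 5845)*(12354 + l(-154)) = (8073 - 5845)*(12354 + (-92 - 1*(-154)² + 35*(-154))/(-4 - 154)) = 2228*(12354 + (-92 - 1*23716 - 5390)/(-158)) = 2228*(12354 - (-92 - 23716 - 5390)/158) = 2228*(12354 - 1/158*(-29198)) = 2228*(12354 + 14599/79) = 2228*(990565/79) = 2206978820/79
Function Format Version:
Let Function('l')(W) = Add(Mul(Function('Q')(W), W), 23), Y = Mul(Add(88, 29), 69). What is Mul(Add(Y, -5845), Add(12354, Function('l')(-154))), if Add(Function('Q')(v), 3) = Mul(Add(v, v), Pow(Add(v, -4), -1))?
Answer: Rational(2206978820, 79) ≈ 2.7936e+7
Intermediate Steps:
Y = 8073 (Y = Mul(117, 69) = 8073)
Function('Q')(v) = Add(-3, Mul(2, v, Pow(Add(-4, v), -1))) (Function('Q')(v) = Add(-3, Mul(Add(v, v), Pow(Add(v, -4), -1))) = Add(-3, Mul(Mul(2, v), Pow(Add(-4, v), -1))) = Add(-3, Mul(2, v, Pow(Add(-4, v), -1))))
Function('l')(W) = Add(23, Mul(W, Pow(Add(-4, W), -1), Add(12, Mul(-1, W)))) (Function('l')(W) = Add(Mul(Mul(Pow(Add(-4, W), -1), Add(12, Mul(-1, W))), W), 23) = Add(Mul(W, Pow(Add(-4, W), -1), Add(12, Mul(-1, W))), 23) = Add(23, Mul(W, Pow(Add(-4, W), -1), Add(12, Mul(-1, W)))))
Mul(Add(Y, -5845), Add(12354, Function('l')(-154))) = Mul(Add(8073, -5845), Add(12354, Mul(Pow(Add(-4, -154), -1), Add(-92, Mul(-1, Pow(-154, 2)), Mul(35, -154))))) = Mul(2228, Add(12354, Mul(Pow(-158, -1), Add(-92, Mul(-1, 23716), -5390)))) = Mul(2228, Add(12354, Mul(Rational(-1, 158), Add(-92, -23716, -5390)))) = Mul(2228, Add(12354, Mul(Rational(-1, 158), -29198))) = Mul(2228, Add(12354, Rational(14599, 79))) = Mul(2228, Rational(990565, 79)) = Rational(2206978820, 79)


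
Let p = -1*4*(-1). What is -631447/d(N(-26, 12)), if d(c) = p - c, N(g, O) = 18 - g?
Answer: 631447/40 ≈ 15786.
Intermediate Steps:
p = 4 (p = -4*(-1) = 4)
d(c) = 4 - c
-631447/d(N(-26, 12)) = -631447/(4 - (18 - 1*(-26))) = -631447/(4 - (18 + 26)) = -631447/(4 - 1*44) = -631447/(4 - 44) = -631447/(-40) = -631447*(-1/40) = 631447/40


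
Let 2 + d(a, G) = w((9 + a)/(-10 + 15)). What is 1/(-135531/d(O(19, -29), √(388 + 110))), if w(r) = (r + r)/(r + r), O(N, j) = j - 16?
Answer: 1/135531 ≈ 7.3784e-6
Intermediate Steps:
O(N, j) = -16 + j
w(r) = 1 (w(r) = (2*r)/((2*r)) = (2*r)*(1/(2*r)) = 1)
d(a, G) = -1 (d(a, G) = -2 + 1 = -1)
1/(-135531/d(O(19, -29), √(388 + 110))) = 1/(-135531/(-1)) = 1/(-135531*(-1)) = 1/135531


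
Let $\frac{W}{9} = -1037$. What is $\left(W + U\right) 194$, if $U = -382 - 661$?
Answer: $-2012944$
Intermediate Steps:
$U = -1043$
$W = -9333$ ($W = 9 \left(-1037\right) = -9333$)
$\left(W + U\right) 194 = \left(-9333 - 1043\right) 194 = \left(-10376\right) 194 = -2012944$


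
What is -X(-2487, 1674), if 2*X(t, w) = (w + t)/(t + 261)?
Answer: -271/1484 ≈ -0.18261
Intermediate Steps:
X(t, w) = (t + w)/(2*(261 + t)) (X(t, w) = ((w + t)/(t + 261))/2 = ((t + w)/(261 + t))/2 = (t + w)/(2*(261 + t)))
-X(-2487, 1674) = -(-2487 + 1674)/(2*(261 - 2487)) = -(-813)/(2*(-2226)) = -(-1)*(-813)/(2*2226) = -1*271/1484 = -271/1484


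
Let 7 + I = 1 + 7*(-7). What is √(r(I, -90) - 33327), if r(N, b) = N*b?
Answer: 3*I*√3153 ≈ 168.45*I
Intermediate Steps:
I = -55 (I = -7 + (1 + 7*(-7)) = -7 + (1 - 49) = -7 - 48 = -55)
√(r(I, -90) - 33327) = √(-55*(-90) - 33327) = √(4950 - 33327) = √(-28377) = 3*I*√3153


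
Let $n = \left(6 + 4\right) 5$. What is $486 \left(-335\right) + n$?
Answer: $-162760$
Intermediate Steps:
$n = 50$ ($n = 10 \cdot 5 = 50$)
$486 \left(-335\right) + n = 486 \left(-335\right) + 50 = -162810 + 50 = -162760$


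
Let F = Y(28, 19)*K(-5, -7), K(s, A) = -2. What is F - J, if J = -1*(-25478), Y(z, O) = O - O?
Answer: -25478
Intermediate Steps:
Y(z, O) = 0
F = 0 (F = 0*(-2) = 0)
J = 25478
F - J = 0 - 1*25478 = 0 - 25478 = -25478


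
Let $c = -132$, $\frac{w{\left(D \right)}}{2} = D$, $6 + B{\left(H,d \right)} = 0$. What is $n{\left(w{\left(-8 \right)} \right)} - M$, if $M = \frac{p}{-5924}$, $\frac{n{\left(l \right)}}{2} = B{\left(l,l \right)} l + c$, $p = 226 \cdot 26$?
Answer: $- \frac{105163}{1481} \approx -71.008$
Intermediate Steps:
$B{\left(H,d \right)} = -6$ ($B{\left(H,d \right)} = -6 + 0 = -6$)
$w{\left(D \right)} = 2 D$
$p = 5876$
$n{\left(l \right)} = -264 - 12 l$ ($n{\left(l \right)} = 2 \left(- 6 l - 132\right) = 2 \left(-132 - 6 l\right) = -264 - 12 l$)
$M = - \frac{1469}{1481}$ ($M = \frac{5876}{-5924} = 5876 \left(- \frac{1}{5924}\right) = - \frac{1469}{1481} \approx -0.9919$)
$n{\left(w{\left(-8 \right)} \right)} - M = \left(-264 - 12 \cdot 2 \left(-8\right)\right) - - \frac{1469}{1481} = \left(-264 - -192\right) + \frac{1469}{1481} = \left(-264 + 192\right) + \frac{1469}{1481} = -72 + \frac{1469}{1481} = - \frac{105163}{1481}$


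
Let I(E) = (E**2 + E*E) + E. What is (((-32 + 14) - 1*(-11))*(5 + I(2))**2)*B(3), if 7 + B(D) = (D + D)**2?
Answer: -45675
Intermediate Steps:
I(E) = E + 2*E**2 (I(E) = (E**2 + E**2) + E = 2*E**2 + E = E + 2*E**2)
B(D) = -7 + 4*D**2 (B(D) = -7 + (D + D)**2 = -7 + (2*D)**2 = -7 + 4*D**2)
(((-32 + 14) - 1*(-11))*(5 + I(2))**2)*B(3) = (((-32 + 14) - 1*(-11))*(5 + 2*(1 + 2*2))**2)*(-7 + 4*3**2) = ((-18 + 11)*(5 + 2*(1 + 4))**2)*(-7 + 4*9) = (-7*(5 + 2*5)**2)*(-7 + 36) = -7*(5 + 10)**2*29 = -7*15**2*29 = -7*225*29 = -1575*29 = -45675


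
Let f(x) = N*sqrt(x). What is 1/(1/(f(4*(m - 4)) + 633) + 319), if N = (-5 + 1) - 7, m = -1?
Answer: 32148101/10255294701 - 11*I*sqrt(5)/20510589402 ≈ 0.0031348 - 1.1992e-9*I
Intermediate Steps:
N = -11 (N = -4 - 7 = -11)
f(x) = -11*sqrt(x)
1/(1/(f(4*(m - 4)) + 633) + 319) = 1/(1/(-11*2*sqrt(-1 - 4) + 633) + 319) = 1/(1/(-11*2*I*sqrt(5) + 633) + 319) = 1/(1/(-22*I*sqrt(5) + 633) + 319) = 1/(1/(633 - 22*I*sqrt(5)) + 319) = 1/(319 + 1/(633 - 22*I*sqrt(5)))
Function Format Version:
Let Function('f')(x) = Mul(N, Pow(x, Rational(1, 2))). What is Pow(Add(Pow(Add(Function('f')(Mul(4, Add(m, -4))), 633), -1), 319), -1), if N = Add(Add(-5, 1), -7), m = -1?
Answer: Add(Rational(32148101, 10255294701), Mul(Rational(-11, 20510589402), I, Pow(5, Rational(1, 2)))) ≈ Add(0.0031348, Mul(-1.1992e-9, I))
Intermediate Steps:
N = -11 (N = Add(-4, -7) = -11)
Function('f')(x) = Mul(-11, Pow(x, Rational(1, 2)))
Pow(Add(Pow(Add(Function('f')(Mul(4, Add(m, -4))), 633), -1), 319), -1) = Pow(Add(Pow(Add(Mul(-11, Pow(Mul(4, Add(-1, -4)), Rational(1, 2))), 633), -1), 319), -1) = Pow(Add(Pow(Add(Mul(-11, Pow(Mul(4, -5), Rational(1, 2))), 633), -1), 319), -1) = Pow(Add(Pow(Add(Mul(-11, Pow(-20, Rational(1, 2))), 633), -1), 319), -1) = Pow(Add(Pow(Add(Mul(-11, Mul(2, I, Pow(5, Rational(1, 2)))), 633), -1), 319), -1) = Pow(Add(Pow(Add(Mul(-22, I, Pow(5, Rational(1, 2))), 633), -1), 319), -1) = Pow(Add(Pow(Add(633, Mul(-22, I, Pow(5, Rational(1, 2)))), -1), 319), -1) = Pow(Add(319, Pow(Add(633, Mul(-22, I, Pow(5, Rational(1, 2)))), -1)), -1)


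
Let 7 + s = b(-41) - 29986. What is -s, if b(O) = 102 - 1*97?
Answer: 29988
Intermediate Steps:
b(O) = 5 (b(O) = 102 - 97 = 5)
s = -29988 (s = -7 + (5 - 29986) = -7 - 29981 = -29988)
-s = -1*(-29988) = 29988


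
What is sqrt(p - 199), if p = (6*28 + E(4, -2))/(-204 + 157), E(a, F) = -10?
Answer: I*sqrt(447017)/47 ≈ 14.225*I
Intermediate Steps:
p = -158/47 (p = (6*28 - 10)/(-204 + 157) = (168 - 10)/(-47) = 158*(-1/47) = -158/47 ≈ -3.3617)
sqrt(p - 199) = sqrt(-158/47 - 199) = sqrt(-9511/47) = I*sqrt(447017)/47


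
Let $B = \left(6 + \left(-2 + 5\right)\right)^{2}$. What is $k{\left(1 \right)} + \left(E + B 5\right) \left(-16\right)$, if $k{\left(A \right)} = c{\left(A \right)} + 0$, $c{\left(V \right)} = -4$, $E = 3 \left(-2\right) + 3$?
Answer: $-6436$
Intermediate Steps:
$E = -3$ ($E = -6 + 3 = -3$)
$B = 81$ ($B = \left(6 + 3\right)^{2} = 9^{2} = 81$)
$k{\left(A \right)} = -4$ ($k{\left(A \right)} = -4 + 0 = -4$)
$k{\left(1 \right)} + \left(E + B 5\right) \left(-16\right) = -4 + \left(-3 + 81 \cdot 5\right) \left(-16\right) = -4 + \left(-3 + 405\right) \left(-16\right) = -4 + 402 \left(-16\right) = -4 - 6432 = -6436$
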